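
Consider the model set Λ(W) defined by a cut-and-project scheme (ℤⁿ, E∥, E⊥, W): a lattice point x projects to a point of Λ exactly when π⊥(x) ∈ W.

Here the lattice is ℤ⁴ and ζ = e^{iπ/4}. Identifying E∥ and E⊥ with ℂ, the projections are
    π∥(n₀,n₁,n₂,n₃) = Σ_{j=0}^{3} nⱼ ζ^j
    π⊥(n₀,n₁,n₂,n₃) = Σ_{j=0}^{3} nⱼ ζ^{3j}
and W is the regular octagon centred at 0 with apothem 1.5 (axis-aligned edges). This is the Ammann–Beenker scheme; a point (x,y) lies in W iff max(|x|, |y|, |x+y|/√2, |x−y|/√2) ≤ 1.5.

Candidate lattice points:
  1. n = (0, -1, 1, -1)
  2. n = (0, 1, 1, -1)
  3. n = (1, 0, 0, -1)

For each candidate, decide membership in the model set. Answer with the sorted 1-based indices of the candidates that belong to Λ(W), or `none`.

3

π⊥(n) = n₀ + n₁ζ³ + n₂ζ⁶ + n₃ζ⁹ where ζ = e^{iπ/4}.
candidate 1: n = (0, -1, 1, -1) → π⊥ ≈ (+0.000000, -2.414214); max(|x|,|y|,|x±y|/√2) = 2.414214 > 1.5 ⇒ ∉ W
candidate 2: n = (0, 1, 1, -1) → π⊥ ≈ (-1.414214, -1.000000); max(|x|,|y|,|x±y|/√2) = 1.707107 > 1.5 ⇒ ∉ W
candidate 3: n = (1, 0, 0, -1) → π⊥ ≈ (+0.292893, -0.707107); max(|x|,|y|,|x±y|/√2) = 0.707107 ≤ 1.5 ⇒ ∈ W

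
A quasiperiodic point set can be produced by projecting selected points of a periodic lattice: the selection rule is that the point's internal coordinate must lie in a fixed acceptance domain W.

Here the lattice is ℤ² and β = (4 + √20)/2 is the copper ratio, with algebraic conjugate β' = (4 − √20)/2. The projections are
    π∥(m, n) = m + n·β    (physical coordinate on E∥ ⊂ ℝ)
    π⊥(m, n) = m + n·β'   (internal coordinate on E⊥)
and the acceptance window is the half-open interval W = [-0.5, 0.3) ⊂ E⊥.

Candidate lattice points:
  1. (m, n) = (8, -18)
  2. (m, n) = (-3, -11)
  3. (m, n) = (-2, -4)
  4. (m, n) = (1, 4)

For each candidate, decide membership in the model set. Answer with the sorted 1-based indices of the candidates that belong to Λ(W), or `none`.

2, 4

Numerically β ≈ 4.2361 and β' = −1/β ≈ -0.2361.
candidate 1: (m,n)=(8,-18) → π∥ = 8-18·β ≈ -68.2492, π⊥ = 8-18·β' ≈ 12.2492 ∉ [-0.5, 0.3) ⇒ out
candidate 2: (m,n)=(-3,-11) → π∥ = -3-11·β ≈ -49.5967, π⊥ = -3-11·β' ≈ -0.4033 ∈ [-0.5, 0.3) ⇒ IN Λ
candidate 3: (m,n)=(-2,-4) → π∥ = -2-4·β ≈ -18.9443, π⊥ = -2-4·β' ≈ -1.0557 ∉ [-0.5, 0.3) ⇒ out
candidate 4: (m,n)=(1,4) → π∥ = 1+4·β ≈ 17.9443, π⊥ = 1+4·β' ≈ 0.0557 ∈ [-0.5, 0.3) ⇒ IN Λ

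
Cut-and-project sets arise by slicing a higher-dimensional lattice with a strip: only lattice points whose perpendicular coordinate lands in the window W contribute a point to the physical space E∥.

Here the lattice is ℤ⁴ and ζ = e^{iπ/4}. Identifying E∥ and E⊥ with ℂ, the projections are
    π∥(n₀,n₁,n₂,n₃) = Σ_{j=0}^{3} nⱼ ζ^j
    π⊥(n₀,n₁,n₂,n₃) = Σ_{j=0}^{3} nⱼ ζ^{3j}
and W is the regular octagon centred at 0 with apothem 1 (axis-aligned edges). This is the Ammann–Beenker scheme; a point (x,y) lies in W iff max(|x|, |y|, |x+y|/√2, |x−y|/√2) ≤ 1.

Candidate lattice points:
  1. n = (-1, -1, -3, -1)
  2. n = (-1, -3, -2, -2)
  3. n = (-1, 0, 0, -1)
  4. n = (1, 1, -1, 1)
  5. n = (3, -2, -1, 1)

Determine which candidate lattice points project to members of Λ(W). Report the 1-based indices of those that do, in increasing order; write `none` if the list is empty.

With ζ = e^{iπ/4} the internal vectors are ζ^0,ζ^3,ζ^6,ζ^9.
candidate 1: n = (-1, -1, -3, -1) → π⊥ ≈ (-1.0000, +1.5858); max(|x|,|y|,|x±y|/√2) = 1.8284 > 1 ⇒ ∉ W
candidate 2: n = (-1, -3, -2, -2) → π⊥ ≈ (-0.2929, -1.5355); max(|x|,|y|,|x±y|/√2) = 1.5355 > 1 ⇒ ∉ W
candidate 3: n = (-1, 0, 0, -1) → π⊥ ≈ (-1.7071, -0.7071); max(|x|,|y|,|x±y|/√2) = 1.7071 > 1 ⇒ ∉ W
candidate 4: n = (1, 1, -1, 1) → π⊥ ≈ (+1.0000, +2.4142); max(|x|,|y|,|x±y|/√2) = 2.4142 > 1 ⇒ ∉ W
candidate 5: n = (3, -2, -1, 1) → π⊥ ≈ (+5.1213, +0.2929); max(|x|,|y|,|x±y|/√2) = 5.1213 > 1 ⇒ ∉ W

none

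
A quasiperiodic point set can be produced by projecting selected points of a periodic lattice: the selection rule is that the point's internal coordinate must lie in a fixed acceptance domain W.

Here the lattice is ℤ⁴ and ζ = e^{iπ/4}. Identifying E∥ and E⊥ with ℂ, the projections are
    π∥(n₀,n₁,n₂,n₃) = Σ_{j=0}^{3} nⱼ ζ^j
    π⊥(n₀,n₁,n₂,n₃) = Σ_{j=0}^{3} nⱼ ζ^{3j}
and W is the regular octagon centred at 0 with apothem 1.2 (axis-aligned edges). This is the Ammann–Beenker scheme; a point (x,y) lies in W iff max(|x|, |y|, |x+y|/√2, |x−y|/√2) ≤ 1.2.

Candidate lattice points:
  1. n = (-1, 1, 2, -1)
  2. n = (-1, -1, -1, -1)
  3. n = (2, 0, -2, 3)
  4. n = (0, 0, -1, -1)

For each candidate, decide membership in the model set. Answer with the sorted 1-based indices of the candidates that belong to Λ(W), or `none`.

π⊥(n) = n₀ + n₁ζ³ + n₂ζ⁶ + n₃ζ⁹ where ζ = e^{iπ/4}.
candidate 1: n = (-1, 1, 2, -1) → π⊥ ≈ (-2.414214, -2.000000); max(|x|,|y|,|x±y|/√2) = 3.121320 > 1.2 ⇒ ∉ W
candidate 2: n = (-1, -1, -1, -1) → π⊥ ≈ (-1.000000, -0.414214); max(|x|,|y|,|x±y|/√2) = 1.000000 ≤ 1.2 ⇒ ∈ W
candidate 3: n = (2, 0, -2, 3) → π⊥ ≈ (+4.121320, +4.121320); max(|x|,|y|,|x±y|/√2) = 5.828427 > 1.2 ⇒ ∉ W
candidate 4: n = (0, 0, -1, -1) → π⊥ ≈ (-0.707107, +0.292893); max(|x|,|y|,|x±y|/√2) = 0.707107 ≤ 1.2 ⇒ ∈ W

2, 4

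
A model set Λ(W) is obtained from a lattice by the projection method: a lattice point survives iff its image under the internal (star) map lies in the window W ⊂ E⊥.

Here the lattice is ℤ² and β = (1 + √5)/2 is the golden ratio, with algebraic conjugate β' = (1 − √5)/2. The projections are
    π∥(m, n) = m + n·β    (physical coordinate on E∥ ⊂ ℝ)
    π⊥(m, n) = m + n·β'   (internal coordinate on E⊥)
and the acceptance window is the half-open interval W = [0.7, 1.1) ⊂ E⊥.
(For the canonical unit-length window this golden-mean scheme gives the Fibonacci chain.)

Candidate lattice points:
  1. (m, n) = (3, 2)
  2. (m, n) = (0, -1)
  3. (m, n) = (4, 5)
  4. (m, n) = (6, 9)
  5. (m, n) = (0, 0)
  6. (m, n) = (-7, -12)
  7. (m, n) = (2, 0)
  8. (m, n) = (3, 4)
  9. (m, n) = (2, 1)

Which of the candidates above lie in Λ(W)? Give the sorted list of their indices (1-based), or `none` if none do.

3

Compute β' = (1−√5)/2 = -0.618034, so π⊥(m,n) = m -0.618034·n.
#1 (3,2): internal coord 3 + (2)·β' = +1.763932; +1.763932 ∉ [0.7, 1.1) → out
#2 (0,-1): internal coord 0 + (-1)·β' = +0.618034; +0.618034 ∉ [0.7, 1.1) → out
#3 (4,5): internal coord 4 + (5)·β' = +0.909830; +0.909830 ∈ [0.7, 1.1) → IN Λ
#4 (6,9): internal coord 6 + (9)·β' = +0.437694; +0.437694 ∉ [0.7, 1.1) → out
#5 (0,0): internal coord 0 + (0)·β' = +0.000000; +0.000000 ∉ [0.7, 1.1) → out
#6 (-7,-12): internal coord -7 + (-12)·β' = +0.416408; +0.416408 ∉ [0.7, 1.1) → out
#7 (2,0): internal coord 2 + (0)·β' = +2.000000; +2.000000 ∉ [0.7, 1.1) → out
#8 (3,4): internal coord 3 + (4)·β' = +0.527864; +0.527864 ∉ [0.7, 1.1) → out
#9 (2,1): internal coord 2 + (1)·β' = +1.381966; +1.381966 ∉ [0.7, 1.1) → out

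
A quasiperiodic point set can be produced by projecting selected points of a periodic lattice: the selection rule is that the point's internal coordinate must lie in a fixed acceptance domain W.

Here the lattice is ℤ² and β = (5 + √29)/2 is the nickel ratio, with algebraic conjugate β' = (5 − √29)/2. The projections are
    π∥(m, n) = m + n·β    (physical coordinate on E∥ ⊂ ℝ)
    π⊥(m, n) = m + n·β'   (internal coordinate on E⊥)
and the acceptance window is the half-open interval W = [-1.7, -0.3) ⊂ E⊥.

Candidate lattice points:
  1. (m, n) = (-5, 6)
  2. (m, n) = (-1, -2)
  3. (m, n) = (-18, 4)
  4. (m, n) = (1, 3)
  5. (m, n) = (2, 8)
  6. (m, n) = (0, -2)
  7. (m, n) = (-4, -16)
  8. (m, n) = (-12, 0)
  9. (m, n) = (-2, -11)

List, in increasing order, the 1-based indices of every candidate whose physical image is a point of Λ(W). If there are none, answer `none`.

Numerically β ≈ 5.192582 and β' = −1/β ≈ -0.192582.
candidate 1: (m,n)=(-5,6) → π∥ = -5+6·β ≈ 26.155494, π⊥ = -5+6·β' ≈ -6.155494 ∉ [-1.7, -0.3) ⇒ out
candidate 2: (m,n)=(-1,-2) → π∥ = -1-2·β ≈ -11.385165, π⊥ = -1-2·β' ≈ -0.614835 ∈ [-1.7, -0.3) ⇒ IN Λ
candidate 3: (m,n)=(-18,4) → π∥ = -18+4·β ≈ 2.770330, π⊥ = -18+4·β' ≈ -18.770330 ∉ [-1.7, -0.3) ⇒ out
candidate 4: (m,n)=(1,3) → π∥ = 1+3·β ≈ 16.577747, π⊥ = 1+3·β' ≈ 0.422253 ∉ [-1.7, -0.3) ⇒ out
candidate 5: (m,n)=(2,8) → π∥ = 2+8·β ≈ 43.540659, π⊥ = 2+8·β' ≈ 0.459341 ∉ [-1.7, -0.3) ⇒ out
candidate 6: (m,n)=(0,-2) → π∥ = 0-2·β ≈ -10.385165, π⊥ = 0-2·β' ≈ 0.385165 ∉ [-1.7, -0.3) ⇒ out
candidate 7: (m,n)=(-4,-16) → π∥ = -4-16·β ≈ -87.081318, π⊥ = -4-16·β' ≈ -0.918682 ∈ [-1.7, -0.3) ⇒ IN Λ
candidate 8: (m,n)=(-12,0) → π∥ = -12+0·β ≈ -12.000000, π⊥ = -12+0·β' ≈ -12.000000 ∉ [-1.7, -0.3) ⇒ out
candidate 9: (m,n)=(-2,-11) → π∥ = -2-11·β ≈ -59.118406, π⊥ = -2-11·β' ≈ 0.118406 ∉ [-1.7, -0.3) ⇒ out

2, 7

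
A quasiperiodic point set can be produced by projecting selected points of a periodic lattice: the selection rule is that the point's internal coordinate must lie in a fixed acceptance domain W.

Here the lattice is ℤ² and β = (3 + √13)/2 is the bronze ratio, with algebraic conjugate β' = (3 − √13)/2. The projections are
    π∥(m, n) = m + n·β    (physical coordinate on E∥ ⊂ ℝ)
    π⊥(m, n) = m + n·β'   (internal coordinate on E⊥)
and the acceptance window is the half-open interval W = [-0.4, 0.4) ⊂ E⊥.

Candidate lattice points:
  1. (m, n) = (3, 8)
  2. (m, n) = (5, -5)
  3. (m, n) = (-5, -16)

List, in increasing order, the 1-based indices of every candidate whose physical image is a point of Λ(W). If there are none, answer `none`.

3

Compute β' = (3−√13)/2 = -0.3028, so π⊥(m,n) = m -0.3028·n.
[1] lift (3,8): star map gives 0.5778; window check -0.4 ≤ 0.5778 < 0.4 is false → out
[2] lift (5,-5): star map gives 6.5139; window check -0.4 ≤ 6.5139 < 0.4 is false → out
[3] lift (-5,-16): star map gives -0.1556; window check -0.4 ≤ -0.1556 < 0.4 is true → IN Λ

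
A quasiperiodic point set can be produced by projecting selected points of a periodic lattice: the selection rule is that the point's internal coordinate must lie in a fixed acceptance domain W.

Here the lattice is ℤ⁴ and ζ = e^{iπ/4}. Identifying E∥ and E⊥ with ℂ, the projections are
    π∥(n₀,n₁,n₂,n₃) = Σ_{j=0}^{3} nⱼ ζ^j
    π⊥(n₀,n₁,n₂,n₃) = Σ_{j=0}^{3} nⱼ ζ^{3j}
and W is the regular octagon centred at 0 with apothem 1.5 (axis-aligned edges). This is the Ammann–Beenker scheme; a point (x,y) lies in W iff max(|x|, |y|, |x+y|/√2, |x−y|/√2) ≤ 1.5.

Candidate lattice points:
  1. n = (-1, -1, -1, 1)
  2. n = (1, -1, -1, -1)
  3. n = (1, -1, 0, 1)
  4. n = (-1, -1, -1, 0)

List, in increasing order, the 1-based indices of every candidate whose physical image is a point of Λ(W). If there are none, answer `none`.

1, 2, 4

π⊥(n) = n₀ + n₁ζ³ + n₂ζ⁶ + n₃ζ⁹ where ζ = e^{iπ/4}.
#1 (-1, -1, -1, 1): internal (0.41421, 1.00000); octagon support 1.00000 vs apothem 1.5 → ∈ W
#2 (1, -1, -1, -1): internal (1.00000, -0.41421); octagon support 1.00000 vs apothem 1.5 → ∈ W
#3 (1, -1, 0, 1): internal (2.41421, 0.00000); octagon support 2.41421 vs apothem 1.5 → ∉ W
#4 (-1, -1, -1, 0): internal (-0.29289, 0.29289); octagon support 0.41421 vs apothem 1.5 → ∈ W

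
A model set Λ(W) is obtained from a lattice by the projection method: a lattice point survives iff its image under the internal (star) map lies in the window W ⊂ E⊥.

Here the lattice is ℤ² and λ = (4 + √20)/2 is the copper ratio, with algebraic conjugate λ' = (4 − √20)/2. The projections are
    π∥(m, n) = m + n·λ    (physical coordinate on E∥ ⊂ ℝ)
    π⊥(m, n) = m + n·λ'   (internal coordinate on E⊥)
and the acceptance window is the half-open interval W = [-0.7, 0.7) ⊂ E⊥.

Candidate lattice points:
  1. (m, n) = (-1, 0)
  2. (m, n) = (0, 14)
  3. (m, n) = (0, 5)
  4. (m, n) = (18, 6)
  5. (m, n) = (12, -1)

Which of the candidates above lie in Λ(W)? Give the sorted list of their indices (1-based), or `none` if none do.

none

λ' = (4−√20)/2 ≈ -0.23607.
[1] lift (-1,0): star map gives -1.00000; window check -0.7 ≤ -1.00000 < 0.7 is false → out
[2] lift (0,14): star map gives -3.30495; window check -0.7 ≤ -3.30495 < 0.7 is false → out
[3] lift (0,5): star map gives -1.18034; window check -0.7 ≤ -1.18034 < 0.7 is false → out
[4] lift (18,6): star map gives 16.58359; window check -0.7 ≤ 16.58359 < 0.7 is false → out
[5] lift (12,-1): star map gives 12.23607; window check -0.7 ≤ 12.23607 < 0.7 is false → out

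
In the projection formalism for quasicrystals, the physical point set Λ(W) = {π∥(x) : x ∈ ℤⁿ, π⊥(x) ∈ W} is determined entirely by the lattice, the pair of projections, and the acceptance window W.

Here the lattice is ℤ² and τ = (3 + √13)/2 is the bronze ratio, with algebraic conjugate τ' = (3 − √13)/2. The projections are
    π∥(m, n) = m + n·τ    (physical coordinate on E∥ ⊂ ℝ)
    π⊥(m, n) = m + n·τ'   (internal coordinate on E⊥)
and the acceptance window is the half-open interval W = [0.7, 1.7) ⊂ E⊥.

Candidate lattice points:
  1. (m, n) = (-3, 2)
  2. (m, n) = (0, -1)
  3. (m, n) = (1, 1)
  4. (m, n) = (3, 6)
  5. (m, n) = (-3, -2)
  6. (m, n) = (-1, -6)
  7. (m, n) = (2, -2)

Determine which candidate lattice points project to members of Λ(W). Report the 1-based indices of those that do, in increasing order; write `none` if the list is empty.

4, 6

Numerically τ ≈ 3.30278 and τ' = −1/τ ≈ -0.30278.
[1] lift (-3,2): star map gives -3.60555; window check 0.7 ≤ -3.60555 < 1.7 is false → out
[2] lift (0,-1): star map gives 0.30278; window check 0.7 ≤ 0.30278 < 1.7 is false → out
[3] lift (1,1): star map gives 0.69722; window check 0.7 ≤ 0.69722 < 1.7 is false → out
[4] lift (3,6): star map gives 1.18335; window check 0.7 ≤ 1.18335 < 1.7 is true → IN Λ
[5] lift (-3,-2): star map gives -2.39445; window check 0.7 ≤ -2.39445 < 1.7 is false → out
[6] lift (-1,-6): star map gives 0.81665; window check 0.7 ≤ 0.81665 < 1.7 is true → IN Λ
[7] lift (2,-2): star map gives 2.60555; window check 0.7 ≤ 2.60555 < 1.7 is false → out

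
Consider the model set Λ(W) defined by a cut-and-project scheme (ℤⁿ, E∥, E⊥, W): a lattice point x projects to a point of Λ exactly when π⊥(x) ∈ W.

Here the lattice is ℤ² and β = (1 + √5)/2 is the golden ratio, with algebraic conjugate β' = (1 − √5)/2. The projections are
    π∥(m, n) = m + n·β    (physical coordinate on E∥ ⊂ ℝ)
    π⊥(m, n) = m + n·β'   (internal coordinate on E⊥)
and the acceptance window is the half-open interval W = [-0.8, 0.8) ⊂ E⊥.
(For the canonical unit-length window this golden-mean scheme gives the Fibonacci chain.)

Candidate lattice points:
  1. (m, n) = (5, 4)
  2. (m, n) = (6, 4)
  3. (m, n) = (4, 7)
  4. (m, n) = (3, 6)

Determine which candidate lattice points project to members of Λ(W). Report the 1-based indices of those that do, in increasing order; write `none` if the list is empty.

β' = (1−√5)/2 ≈ -0.618034.
#1 (5,4): internal coord 5 + (4)·β' = +2.527864; +2.527864 ∉ [-0.8, 0.8) → out
#2 (6,4): internal coord 6 + (4)·β' = +3.527864; +3.527864 ∉ [-0.8, 0.8) → out
#3 (4,7): internal coord 4 + (7)·β' = -0.326238; -0.326238 ∈ [-0.8, 0.8) → IN Λ
#4 (3,6): internal coord 3 + (6)·β' = -0.708204; -0.708204 ∈ [-0.8, 0.8) → IN Λ

3, 4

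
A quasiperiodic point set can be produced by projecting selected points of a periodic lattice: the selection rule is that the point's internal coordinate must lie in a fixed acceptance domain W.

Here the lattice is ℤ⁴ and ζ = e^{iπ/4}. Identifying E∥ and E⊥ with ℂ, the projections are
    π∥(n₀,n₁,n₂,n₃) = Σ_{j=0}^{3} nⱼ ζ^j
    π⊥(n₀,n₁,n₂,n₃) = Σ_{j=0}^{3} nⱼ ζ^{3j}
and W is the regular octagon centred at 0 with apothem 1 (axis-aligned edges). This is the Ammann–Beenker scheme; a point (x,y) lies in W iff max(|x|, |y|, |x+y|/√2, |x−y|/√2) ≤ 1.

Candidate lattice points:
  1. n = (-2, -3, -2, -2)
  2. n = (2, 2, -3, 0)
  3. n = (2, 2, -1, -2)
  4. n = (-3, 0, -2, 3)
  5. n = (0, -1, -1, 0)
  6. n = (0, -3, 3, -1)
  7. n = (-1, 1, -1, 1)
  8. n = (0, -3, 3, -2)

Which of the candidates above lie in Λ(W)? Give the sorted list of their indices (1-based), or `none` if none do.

5

With ζ = e^{iπ/4} the internal vectors are ζ^0,ζ^3,ζ^6,ζ^9.
#1 (-2, -3, -2, -2): internal (-1.2929, -1.5355); octagon support 2.0000 vs apothem 1 → ∉ W
#2 (2, 2, -3, 0): internal (0.5858, 4.4142); octagon support 4.4142 vs apothem 1 → ∉ W
#3 (2, 2, -1, -2): internal (-0.8284, 1.0000); octagon support 1.2929 vs apothem 1 → ∉ W
#4 (-3, 0, -2, 3): internal (-0.8787, 4.1213); octagon support 4.1213 vs apothem 1 → ∉ W
#5 (0, -1, -1, 0): internal (0.7071, 0.2929); octagon support 0.7071 vs apothem 1 → ∈ W
#6 (0, -3, 3, -1): internal (1.4142, -5.8284); octagon support 5.8284 vs apothem 1 → ∉ W
#7 (-1, 1, -1, 1): internal (-1.0000, 2.4142); octagon support 2.4142 vs apothem 1 → ∉ W
#8 (0, -3, 3, -2): internal (0.7071, -6.5355); octagon support 6.5355 vs apothem 1 → ∉ W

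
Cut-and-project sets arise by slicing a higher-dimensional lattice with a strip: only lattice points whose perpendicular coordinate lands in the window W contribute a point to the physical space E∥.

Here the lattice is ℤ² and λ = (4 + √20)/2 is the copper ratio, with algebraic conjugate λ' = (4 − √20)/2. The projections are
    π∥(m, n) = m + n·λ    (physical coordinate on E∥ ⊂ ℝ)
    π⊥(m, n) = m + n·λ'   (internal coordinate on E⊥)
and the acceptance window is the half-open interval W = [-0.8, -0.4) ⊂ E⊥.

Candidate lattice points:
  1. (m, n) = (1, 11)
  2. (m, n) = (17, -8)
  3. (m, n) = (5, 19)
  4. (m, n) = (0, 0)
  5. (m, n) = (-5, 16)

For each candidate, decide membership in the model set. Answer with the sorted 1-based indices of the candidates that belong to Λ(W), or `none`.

none

Compute λ' = (4−√20)/2 = -0.2361, so π⊥(m,n) = m -0.2361·n.
#1 (1,11): internal coord 1 + (11)·λ' = -1.5967; -1.5967 ∉ [-0.8, -0.4) → out
#2 (17,-8): internal coord 17 + (-8)·λ' = +18.8885; +18.8885 ∉ [-0.8, -0.4) → out
#3 (5,19): internal coord 5 + (19)·λ' = +0.5147; +0.5147 ∉ [-0.8, -0.4) → out
#4 (0,0): internal coord 0 + (0)·λ' = +0.0000; +0.0000 ∉ [-0.8, -0.4) → out
#5 (-5,16): internal coord -5 + (16)·λ' = -8.7771; -8.7771 ∉ [-0.8, -0.4) → out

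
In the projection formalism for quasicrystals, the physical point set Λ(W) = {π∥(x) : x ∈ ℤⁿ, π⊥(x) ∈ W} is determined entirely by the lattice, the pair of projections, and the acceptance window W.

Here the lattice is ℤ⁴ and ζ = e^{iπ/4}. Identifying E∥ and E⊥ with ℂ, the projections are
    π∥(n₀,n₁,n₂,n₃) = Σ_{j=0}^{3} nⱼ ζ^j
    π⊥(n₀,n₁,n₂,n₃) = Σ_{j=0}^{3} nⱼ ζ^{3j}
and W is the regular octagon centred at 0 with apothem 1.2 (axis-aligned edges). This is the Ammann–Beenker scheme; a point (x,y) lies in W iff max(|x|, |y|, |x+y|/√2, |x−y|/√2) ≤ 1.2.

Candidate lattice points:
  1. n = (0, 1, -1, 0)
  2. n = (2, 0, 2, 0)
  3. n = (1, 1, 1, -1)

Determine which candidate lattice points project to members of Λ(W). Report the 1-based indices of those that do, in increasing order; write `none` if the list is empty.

3

Internal map: ζ^{3j} for j=0..3 gives (1,0), (−√2/2,√2/2), (0,−1), (√2/2,√2/2).
#1 (0, 1, -1, 0): internal (-0.7071, 1.7071); octagon support 1.7071 vs apothem 1.2 → ∉ W
#2 (2, 0, 2, 0): internal (2.0000, -2.0000); octagon support 2.8284 vs apothem 1.2 → ∉ W
#3 (1, 1, 1, -1): internal (-0.4142, -1.0000); octagon support 1.0000 vs apothem 1.2 → ∈ W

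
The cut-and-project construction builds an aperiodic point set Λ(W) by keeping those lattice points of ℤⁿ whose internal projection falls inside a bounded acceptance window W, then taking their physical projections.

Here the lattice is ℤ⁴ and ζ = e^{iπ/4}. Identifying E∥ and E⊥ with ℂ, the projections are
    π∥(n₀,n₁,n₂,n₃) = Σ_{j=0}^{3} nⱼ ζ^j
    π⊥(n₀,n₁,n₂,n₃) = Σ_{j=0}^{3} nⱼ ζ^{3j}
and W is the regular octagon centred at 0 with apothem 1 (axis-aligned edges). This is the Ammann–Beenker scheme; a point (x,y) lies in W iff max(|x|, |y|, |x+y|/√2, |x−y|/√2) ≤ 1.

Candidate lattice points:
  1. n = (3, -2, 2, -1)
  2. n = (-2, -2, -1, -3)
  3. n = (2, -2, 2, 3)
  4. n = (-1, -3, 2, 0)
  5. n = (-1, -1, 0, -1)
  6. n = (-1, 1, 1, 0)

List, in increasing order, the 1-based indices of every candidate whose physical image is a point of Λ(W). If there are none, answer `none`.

none

Internal map: ζ^{3j} for j=0..3 gives (1,0), (−√2/2,√2/2), (0,−1), (√2/2,√2/2).
#1 (3, -2, 2, -1): internal (3.7071, -4.1213); octagon support 5.5355 vs apothem 1 → ∉ W
#2 (-2, -2, -1, -3): internal (-2.7071, -2.5355); octagon support 3.7071 vs apothem 1 → ∉ W
#3 (2, -2, 2, 3): internal (5.5355, -1.2929); octagon support 5.5355 vs apothem 1 → ∉ W
#4 (-1, -3, 2, 0): internal (1.1213, -4.1213); octagon support 4.1213 vs apothem 1 → ∉ W
#5 (-1, -1, 0, -1): internal (-1.0000, -1.4142); octagon support 1.7071 vs apothem 1 → ∉ W
#6 (-1, 1, 1, 0): internal (-1.7071, -0.2929); octagon support 1.7071 vs apothem 1 → ∉ W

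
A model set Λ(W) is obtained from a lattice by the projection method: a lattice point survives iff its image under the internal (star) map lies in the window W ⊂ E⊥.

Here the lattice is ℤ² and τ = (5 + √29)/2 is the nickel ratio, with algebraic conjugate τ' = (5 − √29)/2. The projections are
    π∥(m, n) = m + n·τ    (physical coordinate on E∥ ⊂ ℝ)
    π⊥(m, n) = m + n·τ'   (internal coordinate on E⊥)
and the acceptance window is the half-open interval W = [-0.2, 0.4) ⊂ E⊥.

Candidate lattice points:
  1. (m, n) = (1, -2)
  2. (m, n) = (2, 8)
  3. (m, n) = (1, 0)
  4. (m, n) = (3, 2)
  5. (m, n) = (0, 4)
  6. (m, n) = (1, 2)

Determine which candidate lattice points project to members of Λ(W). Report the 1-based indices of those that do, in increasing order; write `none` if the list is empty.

τ' = (5−√29)/2 ≈ -0.1926.
candidate 1: (m,n)=(1,-2) → π∥ = 1-2·τ ≈ -9.3852, π⊥ = 1-2·τ' ≈ 1.3852 ∉ [-0.2, 0.4) ⇒ out
candidate 2: (m,n)=(2,8) → π∥ = 2+8·τ ≈ 43.5407, π⊥ = 2+8·τ' ≈ 0.4593 ∉ [-0.2, 0.4) ⇒ out
candidate 3: (m,n)=(1,0) → π∥ = 1+0·τ ≈ 1.0000, π⊥ = 1+0·τ' ≈ 1.0000 ∉ [-0.2, 0.4) ⇒ out
candidate 4: (m,n)=(3,2) → π∥ = 3+2·τ ≈ 13.3852, π⊥ = 3+2·τ' ≈ 2.6148 ∉ [-0.2, 0.4) ⇒ out
candidate 5: (m,n)=(0,4) → π∥ = 0+4·τ ≈ 20.7703, π⊥ = 0+4·τ' ≈ -0.7703 ∉ [-0.2, 0.4) ⇒ out
candidate 6: (m,n)=(1,2) → π∥ = 1+2·τ ≈ 11.3852, π⊥ = 1+2·τ' ≈ 0.6148 ∉ [-0.2, 0.4) ⇒ out

none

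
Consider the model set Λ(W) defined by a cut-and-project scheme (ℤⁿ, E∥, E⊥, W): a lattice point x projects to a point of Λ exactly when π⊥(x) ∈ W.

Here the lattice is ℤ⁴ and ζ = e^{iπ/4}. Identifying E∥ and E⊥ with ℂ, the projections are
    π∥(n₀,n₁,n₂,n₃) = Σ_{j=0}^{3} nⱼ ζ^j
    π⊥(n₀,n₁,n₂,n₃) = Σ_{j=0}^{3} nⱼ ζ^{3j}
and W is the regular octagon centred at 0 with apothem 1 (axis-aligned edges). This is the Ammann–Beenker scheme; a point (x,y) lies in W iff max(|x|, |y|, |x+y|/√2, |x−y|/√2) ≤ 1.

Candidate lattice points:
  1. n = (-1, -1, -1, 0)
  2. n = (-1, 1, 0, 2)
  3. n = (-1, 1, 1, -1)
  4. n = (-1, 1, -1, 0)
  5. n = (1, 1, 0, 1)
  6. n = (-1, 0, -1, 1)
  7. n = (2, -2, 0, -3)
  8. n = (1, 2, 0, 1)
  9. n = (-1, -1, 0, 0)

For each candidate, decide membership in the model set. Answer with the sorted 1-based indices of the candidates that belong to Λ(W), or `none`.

Internal map: ζ^{3j} for j=0..3 gives (1,0), (−√2/2,√2/2), (0,−1), (√2/2,√2/2).
#1 (-1, -1, -1, 0): internal (-0.2929, 0.2929); octagon support 0.4142 vs apothem 1 → ∈ W
#2 (-1, 1, 0, 2): internal (-0.2929, 2.1213); octagon support 2.1213 vs apothem 1 → ∉ W
#3 (-1, 1, 1, -1): internal (-2.4142, -1.0000); octagon support 2.4142 vs apothem 1 → ∉ W
#4 (-1, 1, -1, 0): internal (-1.7071, 1.7071); octagon support 2.4142 vs apothem 1 → ∉ W
#5 (1, 1, 0, 1): internal (1.0000, 1.4142); octagon support 1.7071 vs apothem 1 → ∉ W
#6 (-1, 0, -1, 1): internal (-0.2929, 1.7071); octagon support 1.7071 vs apothem 1 → ∉ W
#7 (2, -2, 0, -3): internal (1.2929, -3.5355); octagon support 3.5355 vs apothem 1 → ∉ W
#8 (1, 2, 0, 1): internal (0.2929, 2.1213); octagon support 2.1213 vs apothem 1 → ∉ W
#9 (-1, -1, 0, 0): internal (-0.2929, -0.7071); octagon support 0.7071 vs apothem 1 → ∈ W

1, 9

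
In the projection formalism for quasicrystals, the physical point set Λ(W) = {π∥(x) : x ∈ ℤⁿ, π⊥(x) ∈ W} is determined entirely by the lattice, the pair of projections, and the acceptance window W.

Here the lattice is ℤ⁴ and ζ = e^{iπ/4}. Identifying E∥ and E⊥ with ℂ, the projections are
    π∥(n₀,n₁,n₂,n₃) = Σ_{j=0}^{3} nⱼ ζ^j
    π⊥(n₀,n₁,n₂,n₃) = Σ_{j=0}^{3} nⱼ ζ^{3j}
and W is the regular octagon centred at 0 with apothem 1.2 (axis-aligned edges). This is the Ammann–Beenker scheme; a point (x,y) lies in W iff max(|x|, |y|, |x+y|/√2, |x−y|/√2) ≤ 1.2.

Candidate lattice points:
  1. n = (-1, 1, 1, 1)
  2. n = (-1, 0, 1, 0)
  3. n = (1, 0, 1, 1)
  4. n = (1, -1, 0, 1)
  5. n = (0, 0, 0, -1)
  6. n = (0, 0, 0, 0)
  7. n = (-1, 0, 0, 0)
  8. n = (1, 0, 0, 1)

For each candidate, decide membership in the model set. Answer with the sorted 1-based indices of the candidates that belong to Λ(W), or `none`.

1, 5, 6, 7

With ζ = e^{iπ/4} the internal vectors are ζ^0,ζ^3,ζ^6,ζ^9.
candidate 1: n = (-1, 1, 1, 1) → π⊥ ≈ (-1.0000, +0.4142); max(|x|,|y|,|x±y|/√2) = 1.0000 ≤ 1.2 ⇒ ∈ W
candidate 2: n = (-1, 0, 1, 0) → π⊥ ≈ (-1.0000, -1.0000); max(|x|,|y|,|x±y|/√2) = 1.4142 > 1.2 ⇒ ∉ W
candidate 3: n = (1, 0, 1, 1) → π⊥ ≈ (+1.7071, -0.2929); max(|x|,|y|,|x±y|/√2) = 1.7071 > 1.2 ⇒ ∉ W
candidate 4: n = (1, -1, 0, 1) → π⊥ ≈ (+2.4142, +0.0000); max(|x|,|y|,|x±y|/√2) = 2.4142 > 1.2 ⇒ ∉ W
candidate 5: n = (0, 0, 0, -1) → π⊥ ≈ (-0.7071, -0.7071); max(|x|,|y|,|x±y|/√2) = 1.0000 ≤ 1.2 ⇒ ∈ W
candidate 6: n = (0, 0, 0, 0) → π⊥ ≈ (+0.0000, +0.0000); max(|x|,|y|,|x±y|/√2) = 0.0000 ≤ 1.2 ⇒ ∈ W
candidate 7: n = (-1, 0, 0, 0) → π⊥ ≈ (-1.0000, +0.0000); max(|x|,|y|,|x±y|/√2) = 1.0000 ≤ 1.2 ⇒ ∈ W
candidate 8: n = (1, 0, 0, 1) → π⊥ ≈ (+1.7071, +0.7071); max(|x|,|y|,|x±y|/√2) = 1.7071 > 1.2 ⇒ ∉ W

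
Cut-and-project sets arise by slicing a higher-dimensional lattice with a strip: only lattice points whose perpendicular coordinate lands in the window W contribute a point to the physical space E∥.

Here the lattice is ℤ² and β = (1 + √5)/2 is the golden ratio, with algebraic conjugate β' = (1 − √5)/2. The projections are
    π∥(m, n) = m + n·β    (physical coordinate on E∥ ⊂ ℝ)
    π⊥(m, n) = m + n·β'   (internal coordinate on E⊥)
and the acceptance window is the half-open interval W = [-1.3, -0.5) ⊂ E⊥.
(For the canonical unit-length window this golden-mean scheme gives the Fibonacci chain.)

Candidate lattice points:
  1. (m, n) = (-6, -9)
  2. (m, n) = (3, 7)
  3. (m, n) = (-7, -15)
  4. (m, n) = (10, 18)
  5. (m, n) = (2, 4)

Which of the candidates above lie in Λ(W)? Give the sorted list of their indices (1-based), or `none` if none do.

4

Compute β' = (1−√5)/2 = -0.61803, so π⊥(m,n) = m -0.61803·n.
candidate 1: (m,n)=(-6,-9) → π∥ = -6-9·β ≈ -20.56231, π⊥ = -6-9·β' ≈ -0.43769 ∉ [-1.3, -0.5) ⇒ out
candidate 2: (m,n)=(3,7) → π∥ = 3+7·β ≈ 14.32624, π⊥ = 3+7·β' ≈ -1.32624 ∉ [-1.3, -0.5) ⇒ out
candidate 3: (m,n)=(-7,-15) → π∥ = -7-15·β ≈ -31.27051, π⊥ = -7-15·β' ≈ 2.27051 ∉ [-1.3, -0.5) ⇒ out
candidate 4: (m,n)=(10,18) → π∥ = 10+18·β ≈ 39.12461, π⊥ = 10+18·β' ≈ -1.12461 ∈ [-1.3, -0.5) ⇒ IN Λ
candidate 5: (m,n)=(2,4) → π∥ = 2+4·β ≈ 8.47214, π⊥ = 2+4·β' ≈ -0.47214 ∉ [-1.3, -0.5) ⇒ out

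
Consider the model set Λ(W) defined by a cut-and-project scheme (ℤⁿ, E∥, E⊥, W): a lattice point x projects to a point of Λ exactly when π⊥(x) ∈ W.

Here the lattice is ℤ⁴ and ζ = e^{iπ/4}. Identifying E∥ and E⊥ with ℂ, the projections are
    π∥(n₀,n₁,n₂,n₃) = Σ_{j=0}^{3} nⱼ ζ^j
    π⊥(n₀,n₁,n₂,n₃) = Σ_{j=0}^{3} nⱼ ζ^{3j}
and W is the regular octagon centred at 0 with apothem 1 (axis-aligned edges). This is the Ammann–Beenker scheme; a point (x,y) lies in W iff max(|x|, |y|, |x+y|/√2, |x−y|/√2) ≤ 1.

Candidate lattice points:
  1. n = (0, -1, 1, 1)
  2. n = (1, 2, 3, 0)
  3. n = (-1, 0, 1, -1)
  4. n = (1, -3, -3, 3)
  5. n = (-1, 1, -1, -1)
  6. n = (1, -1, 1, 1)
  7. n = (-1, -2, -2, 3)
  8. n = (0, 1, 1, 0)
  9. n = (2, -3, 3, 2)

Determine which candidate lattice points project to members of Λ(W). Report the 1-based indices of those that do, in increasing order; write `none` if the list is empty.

With ζ = e^{iπ/4} the internal vectors are ζ^0,ζ^3,ζ^6,ζ^9.
candidate 1: n = (0, -1, 1, 1) → π⊥ ≈ (+1.414214, -1.000000); max(|x|,|y|,|x±y|/√2) = 1.707107 > 1 ⇒ ∉ W
candidate 2: n = (1, 2, 3, 0) → π⊥ ≈ (-0.414214, -1.585786); max(|x|,|y|,|x±y|/√2) = 1.585786 > 1 ⇒ ∉ W
candidate 3: n = (-1, 0, 1, -1) → π⊥ ≈ (-1.707107, -1.707107); max(|x|,|y|,|x±y|/√2) = 2.414214 > 1 ⇒ ∉ W
candidate 4: n = (1, -3, -3, 3) → π⊥ ≈ (+5.242641, +3.000000); max(|x|,|y|,|x±y|/√2) = 5.828427 > 1 ⇒ ∉ W
candidate 5: n = (-1, 1, -1, -1) → π⊥ ≈ (-2.414214, +1.000000); max(|x|,|y|,|x±y|/√2) = 2.414214 > 1 ⇒ ∉ W
candidate 6: n = (1, -1, 1, 1) → π⊥ ≈ (+2.414214, -1.000000); max(|x|,|y|,|x±y|/√2) = 2.414214 > 1 ⇒ ∉ W
candidate 7: n = (-1, -2, -2, 3) → π⊥ ≈ (+2.535534, +2.707107); max(|x|,|y|,|x±y|/√2) = 3.707107 > 1 ⇒ ∉ W
candidate 8: n = (0, 1, 1, 0) → π⊥ ≈ (-0.707107, -0.292893); max(|x|,|y|,|x±y|/√2) = 0.707107 ≤ 1 ⇒ ∈ W
candidate 9: n = (2, -3, 3, 2) → π⊥ ≈ (+5.535534, -3.707107); max(|x|,|y|,|x±y|/√2) = 6.535534 > 1 ⇒ ∉ W

8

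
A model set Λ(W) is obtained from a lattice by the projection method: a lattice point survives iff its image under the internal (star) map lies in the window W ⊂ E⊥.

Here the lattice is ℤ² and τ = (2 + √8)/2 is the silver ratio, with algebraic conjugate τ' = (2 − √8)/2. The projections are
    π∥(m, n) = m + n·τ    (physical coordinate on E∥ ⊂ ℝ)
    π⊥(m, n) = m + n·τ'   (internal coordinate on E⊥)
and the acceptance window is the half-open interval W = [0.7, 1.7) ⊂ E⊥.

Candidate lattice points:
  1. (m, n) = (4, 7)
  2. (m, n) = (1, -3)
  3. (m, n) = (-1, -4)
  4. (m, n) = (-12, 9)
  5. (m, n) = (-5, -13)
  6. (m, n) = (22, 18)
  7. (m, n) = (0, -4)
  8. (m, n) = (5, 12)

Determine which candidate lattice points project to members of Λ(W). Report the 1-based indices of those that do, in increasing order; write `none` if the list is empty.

Numerically τ ≈ 2.4142 and τ' = −1/τ ≈ -0.4142.
#1 (4,7): internal coord 4 + (7)·τ' = +1.1005; +1.1005 ∈ [0.7, 1.7) → IN Λ
#2 (1,-3): internal coord 1 + (-3)·τ' = +2.2426; +2.2426 ∉ [0.7, 1.7) → out
#3 (-1,-4): internal coord -1 + (-4)·τ' = +0.6569; +0.6569 ∉ [0.7, 1.7) → out
#4 (-12,9): internal coord -12 + (9)·τ' = -15.7279; -15.7279 ∉ [0.7, 1.7) → out
#5 (-5,-13): internal coord -5 + (-13)·τ' = +0.3848; +0.3848 ∉ [0.7, 1.7) → out
#6 (22,18): internal coord 22 + (18)·τ' = +14.5442; +14.5442 ∉ [0.7, 1.7) → out
#7 (0,-4): internal coord 0 + (-4)·τ' = +1.6569; +1.6569 ∈ [0.7, 1.7) → IN Λ
#8 (5,12): internal coord 5 + (12)·τ' = +0.0294; +0.0294 ∉ [0.7, 1.7) → out

1, 7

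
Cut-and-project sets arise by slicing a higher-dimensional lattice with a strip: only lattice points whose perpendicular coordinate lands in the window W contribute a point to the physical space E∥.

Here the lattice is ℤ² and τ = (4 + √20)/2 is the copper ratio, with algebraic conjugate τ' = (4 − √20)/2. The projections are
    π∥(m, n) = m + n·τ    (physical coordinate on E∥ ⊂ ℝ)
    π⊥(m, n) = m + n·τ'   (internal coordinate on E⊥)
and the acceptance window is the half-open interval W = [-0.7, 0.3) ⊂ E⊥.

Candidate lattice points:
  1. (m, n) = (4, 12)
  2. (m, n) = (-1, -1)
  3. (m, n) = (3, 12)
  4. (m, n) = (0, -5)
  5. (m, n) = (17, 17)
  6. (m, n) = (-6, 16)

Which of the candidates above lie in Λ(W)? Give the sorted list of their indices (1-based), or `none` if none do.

Numerically τ ≈ 4.2361 and τ' = −1/τ ≈ -0.2361.
#1 (4,12): internal coord 4 + (12)·τ' = +1.1672; +1.1672 ∉ [-0.7, 0.3) → out
#2 (-1,-1): internal coord -1 + (-1)·τ' = -0.7639; -0.7639 ∉ [-0.7, 0.3) → out
#3 (3,12): internal coord 3 + (12)·τ' = +0.1672; +0.1672 ∈ [-0.7, 0.3) → IN Λ
#4 (0,-5): internal coord 0 + (-5)·τ' = +1.1803; +1.1803 ∉ [-0.7, 0.3) → out
#5 (17,17): internal coord 17 + (17)·τ' = +12.9868; +12.9868 ∉ [-0.7, 0.3) → out
#6 (-6,16): internal coord -6 + (16)·τ' = -9.7771; -9.7771 ∉ [-0.7, 0.3) → out

3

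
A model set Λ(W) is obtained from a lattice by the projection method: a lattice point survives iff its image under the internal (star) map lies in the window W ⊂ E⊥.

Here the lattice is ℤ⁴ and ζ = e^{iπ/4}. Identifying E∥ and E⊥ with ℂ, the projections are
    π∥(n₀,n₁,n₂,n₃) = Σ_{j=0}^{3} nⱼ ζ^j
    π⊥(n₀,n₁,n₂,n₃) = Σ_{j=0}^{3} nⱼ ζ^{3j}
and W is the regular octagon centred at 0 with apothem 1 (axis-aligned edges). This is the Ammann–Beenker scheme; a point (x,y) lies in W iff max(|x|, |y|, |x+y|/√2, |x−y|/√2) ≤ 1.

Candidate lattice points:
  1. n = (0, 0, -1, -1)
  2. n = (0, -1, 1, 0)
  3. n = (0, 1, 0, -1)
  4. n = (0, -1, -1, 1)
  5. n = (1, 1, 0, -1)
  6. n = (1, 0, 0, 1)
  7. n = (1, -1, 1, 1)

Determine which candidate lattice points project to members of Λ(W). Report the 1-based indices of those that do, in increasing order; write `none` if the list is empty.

1, 5

Internal map: ζ^{3j} for j=0..3 gives (1,0), (−√2/2,√2/2), (0,−1), (√2/2,√2/2).
#1 (0, 0, -1, -1): internal (-0.7071, 0.2929); octagon support 0.7071 vs apothem 1 → ∈ W
#2 (0, -1, 1, 0): internal (0.7071, -1.7071); octagon support 1.7071 vs apothem 1 → ∉ W
#3 (0, 1, 0, -1): internal (-1.4142, 0.0000); octagon support 1.4142 vs apothem 1 → ∉ W
#4 (0, -1, -1, 1): internal (1.4142, 1.0000); octagon support 1.7071 vs apothem 1 → ∉ W
#5 (1, 1, 0, -1): internal (-0.4142, 0.0000); octagon support 0.4142 vs apothem 1 → ∈ W
#6 (1, 0, 0, 1): internal (1.7071, 0.7071); octagon support 1.7071 vs apothem 1 → ∉ W
#7 (1, -1, 1, 1): internal (2.4142, -1.0000); octagon support 2.4142 vs apothem 1 → ∉ W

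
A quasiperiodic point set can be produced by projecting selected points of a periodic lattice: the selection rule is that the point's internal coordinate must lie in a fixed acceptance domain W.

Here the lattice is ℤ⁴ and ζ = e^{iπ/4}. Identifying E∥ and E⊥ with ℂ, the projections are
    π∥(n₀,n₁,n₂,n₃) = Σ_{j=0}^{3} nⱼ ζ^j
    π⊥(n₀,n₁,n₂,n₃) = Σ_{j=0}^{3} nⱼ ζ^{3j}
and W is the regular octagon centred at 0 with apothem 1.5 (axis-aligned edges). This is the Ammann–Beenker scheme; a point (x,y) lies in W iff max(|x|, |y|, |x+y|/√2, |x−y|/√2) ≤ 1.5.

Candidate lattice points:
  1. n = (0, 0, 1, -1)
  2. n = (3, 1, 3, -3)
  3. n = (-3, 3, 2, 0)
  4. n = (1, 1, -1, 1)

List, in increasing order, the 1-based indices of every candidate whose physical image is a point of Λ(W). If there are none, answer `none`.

π⊥(n) = n₀ + n₁ζ³ + n₂ζ⁶ + n₃ζ⁹ where ζ = e^{iπ/4}.
#1 (0, 0, 1, -1): internal (-0.707107, -1.707107); octagon support 1.707107 vs apothem 1.5 → ∉ W
#2 (3, 1, 3, -3): internal (0.171573, -4.414214); octagon support 4.414214 vs apothem 1.5 → ∉ W
#3 (-3, 3, 2, 0): internal (-5.121320, 0.121320); octagon support 5.121320 vs apothem 1.5 → ∉ W
#4 (1, 1, -1, 1): internal (1.000000, 2.414214); octagon support 2.414214 vs apothem 1.5 → ∉ W

none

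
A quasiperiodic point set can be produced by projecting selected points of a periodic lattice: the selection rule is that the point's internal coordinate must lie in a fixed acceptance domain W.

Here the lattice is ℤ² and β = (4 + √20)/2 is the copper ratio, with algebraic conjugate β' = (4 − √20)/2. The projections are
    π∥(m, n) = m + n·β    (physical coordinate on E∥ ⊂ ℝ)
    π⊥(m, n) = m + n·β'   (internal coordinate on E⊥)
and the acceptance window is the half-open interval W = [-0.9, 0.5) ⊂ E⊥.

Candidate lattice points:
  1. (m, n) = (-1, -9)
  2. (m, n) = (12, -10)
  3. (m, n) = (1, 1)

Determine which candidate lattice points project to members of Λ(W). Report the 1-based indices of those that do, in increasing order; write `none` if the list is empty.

none

Numerically β ≈ 4.236068 and β' = −1/β ≈ -0.236068.
[1] lift (-1,-9): star map gives 1.124612; window check -0.9 ≤ 1.124612 < 0.5 is false → out
[2] lift (12,-10): star map gives 14.360680; window check -0.9 ≤ 14.360680 < 0.5 is false → out
[3] lift (1,1): star map gives 0.763932; window check -0.9 ≤ 0.763932 < 0.5 is false → out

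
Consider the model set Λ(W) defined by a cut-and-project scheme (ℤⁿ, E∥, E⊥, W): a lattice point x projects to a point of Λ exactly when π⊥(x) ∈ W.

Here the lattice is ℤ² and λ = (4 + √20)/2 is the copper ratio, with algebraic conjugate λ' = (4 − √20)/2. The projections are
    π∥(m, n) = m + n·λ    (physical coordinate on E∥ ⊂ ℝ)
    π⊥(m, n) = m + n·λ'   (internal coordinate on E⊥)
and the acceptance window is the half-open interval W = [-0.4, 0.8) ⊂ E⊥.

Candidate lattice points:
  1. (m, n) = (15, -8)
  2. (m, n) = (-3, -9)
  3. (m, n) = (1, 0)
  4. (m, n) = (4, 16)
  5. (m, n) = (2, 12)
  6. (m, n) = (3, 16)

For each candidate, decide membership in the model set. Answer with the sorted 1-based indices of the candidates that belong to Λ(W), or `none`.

Compute λ' = (4−√20)/2 = -0.236068, so π⊥(m,n) = m -0.236068·n.
#1 (15,-8): internal coord 15 + (-8)·λ' = +16.888544; +16.888544 ∉ [-0.4, 0.8) → out
#2 (-3,-9): internal coord -3 + (-9)·λ' = -0.875388; -0.875388 ∉ [-0.4, 0.8) → out
#3 (1,0): internal coord 1 + (0)·λ' = +1.000000; +1.000000 ∉ [-0.4, 0.8) → out
#4 (4,16): internal coord 4 + (16)·λ' = +0.222912; +0.222912 ∈ [-0.4, 0.8) → IN Λ
#5 (2,12): internal coord 2 + (12)·λ' = -0.832816; -0.832816 ∉ [-0.4, 0.8) → out
#6 (3,16): internal coord 3 + (16)·λ' = -0.777088; -0.777088 ∉ [-0.4, 0.8) → out

4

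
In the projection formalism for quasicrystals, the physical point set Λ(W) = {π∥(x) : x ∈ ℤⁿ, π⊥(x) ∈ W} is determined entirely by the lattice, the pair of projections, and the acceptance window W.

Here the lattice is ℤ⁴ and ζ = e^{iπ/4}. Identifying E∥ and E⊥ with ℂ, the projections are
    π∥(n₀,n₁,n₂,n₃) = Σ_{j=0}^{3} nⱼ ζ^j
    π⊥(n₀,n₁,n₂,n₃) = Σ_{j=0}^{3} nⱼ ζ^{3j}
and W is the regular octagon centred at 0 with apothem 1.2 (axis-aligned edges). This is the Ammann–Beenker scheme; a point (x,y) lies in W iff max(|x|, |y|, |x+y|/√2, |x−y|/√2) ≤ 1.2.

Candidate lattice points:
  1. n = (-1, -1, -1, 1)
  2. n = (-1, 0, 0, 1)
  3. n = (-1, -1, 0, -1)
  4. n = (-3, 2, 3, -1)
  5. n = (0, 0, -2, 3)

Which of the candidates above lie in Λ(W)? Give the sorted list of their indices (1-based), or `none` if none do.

1, 2

With ζ = e^{iπ/4} the internal vectors are ζ^0,ζ^3,ζ^6,ζ^9.
candidate 1: n = (-1, -1, -1, 1) → π⊥ ≈ (+0.4142, +1.0000); max(|x|,|y|,|x±y|/√2) = 1.0000 ≤ 1.2 ⇒ ∈ W
candidate 2: n = (-1, 0, 0, 1) → π⊥ ≈ (-0.2929, +0.7071); max(|x|,|y|,|x±y|/√2) = 0.7071 ≤ 1.2 ⇒ ∈ W
candidate 3: n = (-1, -1, 0, -1) → π⊥ ≈ (-1.0000, -1.4142); max(|x|,|y|,|x±y|/√2) = 1.7071 > 1.2 ⇒ ∉ W
candidate 4: n = (-3, 2, 3, -1) → π⊥ ≈ (-5.1213, -2.2929); max(|x|,|y|,|x±y|/√2) = 5.2426 > 1.2 ⇒ ∉ W
candidate 5: n = (0, 0, -2, 3) → π⊥ ≈ (+2.1213, +4.1213); max(|x|,|y|,|x±y|/√2) = 4.4142 > 1.2 ⇒ ∉ W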